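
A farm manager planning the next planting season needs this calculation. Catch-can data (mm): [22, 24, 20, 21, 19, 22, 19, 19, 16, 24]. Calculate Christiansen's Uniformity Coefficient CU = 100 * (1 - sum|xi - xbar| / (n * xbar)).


xbar = 206 / 10 = 20.600
sum|xi - xbar| = 20
CU = 100 * (1 - 20 / (10 * 20.600))
   = 100 * (1 - 0.0971)
   = 90.29%


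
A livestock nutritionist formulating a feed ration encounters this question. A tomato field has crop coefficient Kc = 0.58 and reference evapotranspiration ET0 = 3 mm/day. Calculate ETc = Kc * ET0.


ETc = Kc * ET0
    = 0.58 * 3
    = 1.74 mm/day


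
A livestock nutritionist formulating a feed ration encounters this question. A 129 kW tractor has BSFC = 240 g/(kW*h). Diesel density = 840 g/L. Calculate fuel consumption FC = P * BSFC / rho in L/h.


FC = P * BSFC / rho_fuel
   = 129 * 240 / 840
   = 30960 / 840
   = 36.86 L/h


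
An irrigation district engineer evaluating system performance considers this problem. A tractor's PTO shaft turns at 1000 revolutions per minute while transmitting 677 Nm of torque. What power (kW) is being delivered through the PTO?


P = 2*pi*n*T / 60000
  = 2*pi * 1000 * 677 / 60000
  = 4253716.45 / 60000
  = 70.90 kW


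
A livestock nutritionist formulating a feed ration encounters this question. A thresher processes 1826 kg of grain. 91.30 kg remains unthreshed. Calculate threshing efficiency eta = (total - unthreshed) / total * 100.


eta = (total - unthreshed) / total * 100
    = (1826 - 91.30) / 1826 * 100
    = 1734.70 / 1826 * 100
    = 95%


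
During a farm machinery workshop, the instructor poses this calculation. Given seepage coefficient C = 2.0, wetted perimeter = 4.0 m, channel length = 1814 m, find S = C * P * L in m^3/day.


S = C * P * L
  = 2.0 * 4.0 * 1814
  = 14512 m^3/day


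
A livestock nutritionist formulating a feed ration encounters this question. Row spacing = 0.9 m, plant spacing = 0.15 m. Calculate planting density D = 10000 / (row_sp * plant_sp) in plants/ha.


D = 10000 / (row_sp * plant_sp)
  = 10000 / (0.9 * 0.15)
  = 10000 / 0.1350
  = 74074.07 plants/ha


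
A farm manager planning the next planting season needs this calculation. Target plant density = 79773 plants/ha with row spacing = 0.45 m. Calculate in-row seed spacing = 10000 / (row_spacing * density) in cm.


spacing = 10000 / (row_sp * density)
        = 10000 / (0.45 * 79773)
        = 10000 / 35897.85
        = 0.27857 m = 27.86 cm


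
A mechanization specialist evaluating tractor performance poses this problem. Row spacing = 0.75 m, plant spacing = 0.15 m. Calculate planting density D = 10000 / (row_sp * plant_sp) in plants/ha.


D = 10000 / (row_sp * plant_sp)
  = 10000 / (0.75 * 0.15)
  = 10000 / 0.1125
  = 88888.89 plants/ha


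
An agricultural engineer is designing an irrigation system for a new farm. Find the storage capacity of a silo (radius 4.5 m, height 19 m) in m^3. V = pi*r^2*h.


V = pi * r^2 * h
  = pi * 4.5^2 * 19
  = pi * 20.25 * 19
  = 1208.73 m^3


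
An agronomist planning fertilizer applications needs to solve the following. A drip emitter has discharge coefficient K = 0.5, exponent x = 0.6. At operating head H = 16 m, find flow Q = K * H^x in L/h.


Q = K * H^x
  = 0.5 * 16^0.6
  = 0.5 * 5.2780
  = 2.64 L/h


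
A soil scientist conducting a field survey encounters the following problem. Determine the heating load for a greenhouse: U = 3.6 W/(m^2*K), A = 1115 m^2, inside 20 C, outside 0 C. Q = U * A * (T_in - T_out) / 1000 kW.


dT = 20 - (0) = 20 K
Q = U * A * dT
  = 3.6 * 1115 * 20
  = 80280 W = 80.28 kW


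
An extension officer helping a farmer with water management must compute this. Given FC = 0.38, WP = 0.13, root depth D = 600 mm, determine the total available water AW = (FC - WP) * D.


AW = (FC - WP) * D
   = (0.38 - 0.13) * 600
   = 0.25 * 600
   = 150 mm


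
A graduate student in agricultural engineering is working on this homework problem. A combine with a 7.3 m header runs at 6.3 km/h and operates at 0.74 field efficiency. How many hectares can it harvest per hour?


C = w * v * eta_f / 10
  = 7.3 * 6.3 * 0.74 / 10
  = 34.03 / 10
  = 3.40 ha/h


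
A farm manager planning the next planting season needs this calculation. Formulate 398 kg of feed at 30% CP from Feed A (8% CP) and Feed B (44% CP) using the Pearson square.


parts_A = CP_b - target = 44 - 30 = 14
parts_B = target - CP_a = 30 - 8 = 22
total_parts = 14 + 22 = 36
Feed A = 398 * 14 / 36 = 154.78 kg
Feed B = 398 * 22 / 36 = 243.22 kg

154.78 kg


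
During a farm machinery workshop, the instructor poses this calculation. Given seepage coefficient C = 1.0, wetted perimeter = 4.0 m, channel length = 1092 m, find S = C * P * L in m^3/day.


S = C * P * L
  = 1.0 * 4.0 * 1092
  = 4368 m^3/day


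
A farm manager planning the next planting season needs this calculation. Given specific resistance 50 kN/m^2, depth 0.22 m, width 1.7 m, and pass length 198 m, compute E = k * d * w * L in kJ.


E = k * d * w * L
  = 50 * 0.22 * 1.7 * 198
  = 3702.60 kJ


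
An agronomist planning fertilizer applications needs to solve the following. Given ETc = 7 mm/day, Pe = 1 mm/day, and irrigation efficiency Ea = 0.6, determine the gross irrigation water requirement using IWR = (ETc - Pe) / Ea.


IWR = (ETc - Pe) / Ea
    = (7 - 1) / 0.6
    = 6 / 0.6
    = 10 mm/day


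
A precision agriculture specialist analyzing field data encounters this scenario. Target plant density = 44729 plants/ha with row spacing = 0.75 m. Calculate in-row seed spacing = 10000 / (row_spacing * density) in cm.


spacing = 10000 / (row_sp * density)
        = 10000 / (0.75 * 44729)
        = 10000 / 33546.75
        = 0.29809 m = 29.81 cm


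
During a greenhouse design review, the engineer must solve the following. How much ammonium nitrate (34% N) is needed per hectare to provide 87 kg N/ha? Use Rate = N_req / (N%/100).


Rate = N_required / (N_content / 100)
     = 87 / (34 / 100)
     = 87 / 0.34
     = 255.88 kg/ha


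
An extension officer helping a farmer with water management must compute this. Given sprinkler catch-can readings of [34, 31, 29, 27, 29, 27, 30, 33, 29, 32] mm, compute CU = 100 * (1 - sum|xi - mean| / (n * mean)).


xbar = 301 / 10 = 30.100
sum|xi - xbar| = 19.200
CU = 100 * (1 - 19.200 / (10 * 30.100))
   = 100 * (1 - 0.0638)
   = 93.62%


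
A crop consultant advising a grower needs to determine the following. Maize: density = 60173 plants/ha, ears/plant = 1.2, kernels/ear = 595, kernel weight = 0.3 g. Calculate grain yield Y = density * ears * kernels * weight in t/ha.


Y = density * ears * kernels * kw
  = 60173 * 1.2 * 595 * 0.3 g/ha
  = 12889056.60 g/ha
  = 12889.06 kg/ha = 12.89 t/ha


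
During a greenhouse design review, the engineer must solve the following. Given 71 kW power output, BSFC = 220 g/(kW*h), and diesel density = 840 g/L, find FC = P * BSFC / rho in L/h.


FC = P * BSFC / rho_fuel
   = 71 * 220 / 840
   = 15620 / 840
   = 18.60 L/h


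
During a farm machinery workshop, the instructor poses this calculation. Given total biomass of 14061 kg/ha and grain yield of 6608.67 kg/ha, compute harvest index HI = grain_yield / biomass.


HI = grain_yield / biomass
   = 6608.67 / 14061
   = 0.47


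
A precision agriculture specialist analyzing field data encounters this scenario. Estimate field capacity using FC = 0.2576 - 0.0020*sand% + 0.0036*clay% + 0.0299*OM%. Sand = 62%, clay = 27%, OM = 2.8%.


FC = 0.2576 - 0.0020*62 + 0.0036*27 + 0.0299*2.8
   = 0.2576 - 0.1240 + 0.0972 + 0.0837
   = 0.3145


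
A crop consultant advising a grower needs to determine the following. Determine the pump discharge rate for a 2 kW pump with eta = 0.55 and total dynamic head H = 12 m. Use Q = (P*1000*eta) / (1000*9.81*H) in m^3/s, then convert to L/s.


Q = (P * 1000 * eta) / (rho * g * H)
  = (2 * 1000 * 0.55) / (1000 * 9.81 * 12)
  = 1100 / 117720
  = 0.00934 m^3/s = 9.34 L/s


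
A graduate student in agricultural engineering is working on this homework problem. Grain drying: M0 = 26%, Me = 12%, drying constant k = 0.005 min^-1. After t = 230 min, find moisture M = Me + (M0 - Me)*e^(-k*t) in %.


M = Me + (M0 - Me) * e^(-k*t)
  = 12 + (26 - 12) * e^(-0.005*230)
  = 12 + 14 * e^(-1.150)
  = 12 + 14 * 0.31664
  = 12 + 4.4329
  = 16.43%


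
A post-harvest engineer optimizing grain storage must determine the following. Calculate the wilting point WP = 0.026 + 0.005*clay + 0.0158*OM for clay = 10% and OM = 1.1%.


WP = 0.026 + 0.005*10 + 0.0158*1.1
   = 0.026 + 0.0500 + 0.0174
   = 0.0934


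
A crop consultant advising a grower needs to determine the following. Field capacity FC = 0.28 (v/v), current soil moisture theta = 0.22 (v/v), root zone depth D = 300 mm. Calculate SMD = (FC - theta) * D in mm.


SMD = (FC - theta) * D
    = (0.28 - 0.22) * 300
    = 0.060 * 300
    = 18 mm


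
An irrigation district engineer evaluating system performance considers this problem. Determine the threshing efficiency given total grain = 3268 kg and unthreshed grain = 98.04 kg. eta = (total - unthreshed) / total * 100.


eta = (total - unthreshed) / total * 100
    = (3268 - 98.04) / 3268 * 100
    = 3169.96 / 3268 * 100
    = 97%


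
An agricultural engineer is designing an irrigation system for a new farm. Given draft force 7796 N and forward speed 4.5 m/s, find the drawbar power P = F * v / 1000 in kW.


P = F * v / 1000
  = 7796 * 4.5 / 1000
  = 35082 / 1000
  = 35.08 kW


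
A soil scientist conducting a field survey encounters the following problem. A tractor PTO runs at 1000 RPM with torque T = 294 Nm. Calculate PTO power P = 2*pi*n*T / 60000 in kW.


P = 2*pi*n*T / 60000
  = 2*pi * 1000 * 294 / 60000
  = 1847256.48 / 60000
  = 30.79 kW


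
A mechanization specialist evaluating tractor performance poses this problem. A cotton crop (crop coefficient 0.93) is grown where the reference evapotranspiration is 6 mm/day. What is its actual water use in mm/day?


ETc = Kc * ET0
    = 0.93 * 6
    = 5.58 mm/day


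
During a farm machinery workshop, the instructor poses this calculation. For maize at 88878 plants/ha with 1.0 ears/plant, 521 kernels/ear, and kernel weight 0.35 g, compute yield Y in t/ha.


Y = density * ears * kernels * kw
  = 88878 * 1.0 * 521 * 0.35 g/ha
  = 16206903.30 g/ha
  = 16206.90 kg/ha = 16.21 t/ha


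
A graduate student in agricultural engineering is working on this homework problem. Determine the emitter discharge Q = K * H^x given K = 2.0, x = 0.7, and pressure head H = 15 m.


Q = K * H^x
  = 2.0 * 15^0.7
  = 2.0 * 6.6568
  = 13.31 L/h


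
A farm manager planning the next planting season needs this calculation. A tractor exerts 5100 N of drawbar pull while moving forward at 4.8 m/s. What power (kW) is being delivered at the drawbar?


P = F * v / 1000
  = 5100 * 4.8 / 1000
  = 24480 / 1000
  = 24.48 kW


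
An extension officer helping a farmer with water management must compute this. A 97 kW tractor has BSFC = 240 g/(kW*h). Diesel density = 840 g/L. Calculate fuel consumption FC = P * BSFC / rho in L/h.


FC = P * BSFC / rho_fuel
   = 97 * 240 / 840
   = 23280 / 840
   = 27.71 L/h


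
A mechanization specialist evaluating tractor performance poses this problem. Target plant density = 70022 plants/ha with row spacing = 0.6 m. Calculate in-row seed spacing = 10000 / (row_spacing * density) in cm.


spacing = 10000 / (row_sp * density)
        = 10000 / (0.6 * 70022)
        = 10000 / 42013.20
        = 0.23802 m = 23.80 cm


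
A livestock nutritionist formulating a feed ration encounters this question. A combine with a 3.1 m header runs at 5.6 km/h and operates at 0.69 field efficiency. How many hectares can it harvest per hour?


C = w * v * eta_f / 10
  = 3.1 * 5.6 * 0.69 / 10
  = 11.98 / 10
  = 1.20 ha/h


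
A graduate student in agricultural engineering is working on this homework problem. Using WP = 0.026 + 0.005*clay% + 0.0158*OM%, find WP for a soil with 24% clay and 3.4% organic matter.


WP = 0.026 + 0.005*24 + 0.0158*3.4
   = 0.026 + 0.1200 + 0.0537
   = 0.1997


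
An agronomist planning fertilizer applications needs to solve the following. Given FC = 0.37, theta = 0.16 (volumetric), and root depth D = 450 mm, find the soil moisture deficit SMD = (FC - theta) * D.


SMD = (FC - theta) * D
    = (0.37 - 0.16) * 450
    = 0.210 * 450
    = 94.50 mm


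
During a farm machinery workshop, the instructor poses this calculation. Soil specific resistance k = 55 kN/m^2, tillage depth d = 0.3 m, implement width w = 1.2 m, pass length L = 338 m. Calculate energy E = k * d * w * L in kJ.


E = k * d * w * L
  = 55 * 0.3 * 1.2 * 338
  = 6692.40 kJ


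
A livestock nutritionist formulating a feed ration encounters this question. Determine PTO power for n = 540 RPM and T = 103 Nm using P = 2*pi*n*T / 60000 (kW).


P = 2*pi*n*T / 60000
  = 2*pi * 540 * 103 / 60000
  = 349470.77 / 60000
  = 5.82 kW


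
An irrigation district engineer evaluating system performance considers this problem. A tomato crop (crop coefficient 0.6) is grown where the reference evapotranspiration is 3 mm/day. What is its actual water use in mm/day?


ETc = Kc * ET0
    = 0.6 * 3
    = 1.80 mm/day


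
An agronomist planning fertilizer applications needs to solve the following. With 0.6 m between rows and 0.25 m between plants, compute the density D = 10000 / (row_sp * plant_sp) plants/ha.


D = 10000 / (row_sp * plant_sp)
  = 10000 / (0.6 * 0.25)
  = 10000 / 0.1500
  = 66666.67 plants/ha


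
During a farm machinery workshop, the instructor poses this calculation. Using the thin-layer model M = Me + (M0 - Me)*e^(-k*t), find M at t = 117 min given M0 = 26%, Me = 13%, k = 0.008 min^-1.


M = Me + (M0 - Me) * e^(-k*t)
  = 13 + (26 - 13) * e^(-0.008*117)
  = 13 + 13 * e^(-0.936)
  = 13 + 13 * 0.39219
  = 13 + 5.0985
  = 18.10%


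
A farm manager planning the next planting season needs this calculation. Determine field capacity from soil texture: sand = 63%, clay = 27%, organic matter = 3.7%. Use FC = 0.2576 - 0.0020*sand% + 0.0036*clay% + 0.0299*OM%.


FC = 0.2576 - 0.0020*63 + 0.0036*27 + 0.0299*3.7
   = 0.2576 - 0.1260 + 0.0972 + 0.1106
   = 0.3394


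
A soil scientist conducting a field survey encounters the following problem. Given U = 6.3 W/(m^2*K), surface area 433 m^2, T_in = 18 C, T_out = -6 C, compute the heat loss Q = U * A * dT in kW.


dT = 18 - (-6) = 24 K
Q = U * A * dT
  = 6.3 * 433 * 24
  = 65469.60 W = 65.47 kW


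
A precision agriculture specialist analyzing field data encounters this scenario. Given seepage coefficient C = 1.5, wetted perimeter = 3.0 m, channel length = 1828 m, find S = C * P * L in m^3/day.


S = C * P * L
  = 1.5 * 3.0 * 1828
  = 8226 m^3/day


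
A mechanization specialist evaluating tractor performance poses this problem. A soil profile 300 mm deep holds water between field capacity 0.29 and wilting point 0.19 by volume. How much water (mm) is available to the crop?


AW = (FC - WP) * D
   = (0.29 - 0.19) * 300
   = 0.10 * 300
   = 30 mm


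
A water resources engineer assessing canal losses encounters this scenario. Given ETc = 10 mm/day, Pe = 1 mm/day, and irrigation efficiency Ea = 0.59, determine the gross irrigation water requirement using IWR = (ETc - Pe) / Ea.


IWR = (ETc - Pe) / Ea
    = (10 - 1) / 0.59
    = 9 / 0.59
    = 15.25 mm/day


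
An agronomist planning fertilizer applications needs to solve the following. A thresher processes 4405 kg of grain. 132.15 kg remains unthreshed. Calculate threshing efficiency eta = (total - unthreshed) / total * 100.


eta = (total - unthreshed) / total * 100
    = (4405 - 132.15) / 4405 * 100
    = 4272.85 / 4405 * 100
    = 97%


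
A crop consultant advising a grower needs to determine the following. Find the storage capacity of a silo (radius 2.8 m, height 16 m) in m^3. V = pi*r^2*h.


V = pi * r^2 * h
  = pi * 2.8^2 * 16
  = pi * 7.84 * 16
  = 394.08 m^3


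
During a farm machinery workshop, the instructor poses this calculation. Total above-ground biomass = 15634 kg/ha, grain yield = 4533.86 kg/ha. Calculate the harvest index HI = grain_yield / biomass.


HI = grain_yield / biomass
   = 4533.86 / 15634
   = 0.29


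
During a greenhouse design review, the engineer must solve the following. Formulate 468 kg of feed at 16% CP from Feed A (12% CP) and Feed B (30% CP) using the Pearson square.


parts_A = CP_b - target = 30 - 16 = 14
parts_B = target - CP_a = 16 - 12 = 4
total_parts = 14 + 4 = 18
Feed A = 468 * 14 / 18 = 364 kg
Feed B = 468 * 4 / 18 = 104 kg

364 kg


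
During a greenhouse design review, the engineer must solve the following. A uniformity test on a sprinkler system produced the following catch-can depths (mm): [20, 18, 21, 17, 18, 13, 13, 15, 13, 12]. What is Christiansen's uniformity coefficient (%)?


xbar = 160 / 10 = 16
sum|xi - xbar| = 28
CU = 100 * (1 - 28 / (10 * 16))
   = 100 * (1 - 0.1750)
   = 82.50%


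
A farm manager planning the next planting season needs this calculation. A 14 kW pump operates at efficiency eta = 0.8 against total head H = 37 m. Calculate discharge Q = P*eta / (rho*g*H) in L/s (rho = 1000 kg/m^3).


Q = (P * 1000 * eta) / (rho * g * H)
  = (14 * 1000 * 0.8) / (1000 * 9.81 * 37)
  = 11200 / 362970
  = 0.03086 m^3/s = 30.86 L/s


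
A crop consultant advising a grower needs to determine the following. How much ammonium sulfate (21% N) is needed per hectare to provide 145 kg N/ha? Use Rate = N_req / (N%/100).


Rate = N_required / (N_content / 100)
     = 145 / (21 / 100)
     = 145 / 0.21
     = 690.48 kg/ha


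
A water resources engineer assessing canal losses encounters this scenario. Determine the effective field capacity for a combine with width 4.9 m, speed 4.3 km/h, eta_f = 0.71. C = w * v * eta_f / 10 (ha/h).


C = w * v * eta_f / 10
  = 4.9 * 4.3 * 0.71 / 10
  = 14.96 / 10
  = 1.50 ha/h


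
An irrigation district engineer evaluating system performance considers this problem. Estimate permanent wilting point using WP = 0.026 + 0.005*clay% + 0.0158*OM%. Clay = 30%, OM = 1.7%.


WP = 0.026 + 0.005*30 + 0.0158*1.7
   = 0.026 + 0.1500 + 0.0269
   = 0.2029


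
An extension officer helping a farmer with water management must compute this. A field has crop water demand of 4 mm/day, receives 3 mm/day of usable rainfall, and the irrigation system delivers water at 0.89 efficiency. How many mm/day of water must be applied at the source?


IWR = (ETc - Pe) / Ea
    = (4 - 3) / 0.89
    = 1 / 0.89
    = 1.12 mm/day


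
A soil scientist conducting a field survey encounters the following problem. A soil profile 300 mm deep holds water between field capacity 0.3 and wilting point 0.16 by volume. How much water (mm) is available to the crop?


AW = (FC - WP) * D
   = (0.3 - 0.16) * 300
   = 0.14 * 300
   = 42 mm


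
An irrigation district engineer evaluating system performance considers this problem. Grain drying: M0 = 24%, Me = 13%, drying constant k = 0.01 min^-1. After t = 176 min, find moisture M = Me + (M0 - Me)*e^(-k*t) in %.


M = Me + (M0 - Me) * e^(-k*t)
  = 13 + (24 - 13) * e^(-0.01*176)
  = 13 + 11 * e^(-1.760)
  = 13 + 11 * 0.17204
  = 13 + 1.8925
  = 14.89%


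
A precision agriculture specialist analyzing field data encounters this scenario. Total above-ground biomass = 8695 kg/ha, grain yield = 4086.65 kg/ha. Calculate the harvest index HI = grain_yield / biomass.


HI = grain_yield / biomass
   = 4086.65 / 8695
   = 0.47


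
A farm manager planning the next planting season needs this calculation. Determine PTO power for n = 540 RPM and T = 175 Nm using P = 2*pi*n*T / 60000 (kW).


P = 2*pi*n*T / 60000
  = 2*pi * 540 * 175 / 60000
  = 593761.01 / 60000
  = 9.90 kW


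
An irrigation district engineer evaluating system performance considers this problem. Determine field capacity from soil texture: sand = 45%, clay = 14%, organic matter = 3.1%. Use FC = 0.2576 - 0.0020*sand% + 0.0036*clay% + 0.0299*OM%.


FC = 0.2576 - 0.0020*45 + 0.0036*14 + 0.0299*3.1
   = 0.2576 - 0.0900 + 0.0504 + 0.0927
   = 0.3107


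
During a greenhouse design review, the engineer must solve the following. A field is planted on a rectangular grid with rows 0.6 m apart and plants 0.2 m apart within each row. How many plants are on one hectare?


D = 10000 / (row_sp * plant_sp)
  = 10000 / (0.6 * 0.2)
  = 10000 / 0.1200
  = 83333.33 plants/ha


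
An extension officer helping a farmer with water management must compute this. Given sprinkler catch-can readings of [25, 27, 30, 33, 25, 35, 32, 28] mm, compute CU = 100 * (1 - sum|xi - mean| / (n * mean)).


xbar = 235 / 8 = 29.375
sum|xi - xbar| = 25
CU = 100 * (1 - 25 / (8 * 29.375))
   = 100 * (1 - 0.1064)
   = 89.36%


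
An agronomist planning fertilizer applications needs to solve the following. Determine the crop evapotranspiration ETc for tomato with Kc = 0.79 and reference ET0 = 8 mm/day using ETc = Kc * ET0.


ETc = Kc * ET0
    = 0.79 * 8
    = 6.32 mm/day


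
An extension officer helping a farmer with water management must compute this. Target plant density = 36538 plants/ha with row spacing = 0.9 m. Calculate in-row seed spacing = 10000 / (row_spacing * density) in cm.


spacing = 10000 / (row_sp * density)
        = 10000 / (0.9 * 36538)
        = 10000 / 32884.20
        = 0.30410 m = 30.41 cm


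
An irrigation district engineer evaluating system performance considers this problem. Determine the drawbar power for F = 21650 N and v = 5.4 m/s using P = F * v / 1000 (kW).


P = F * v / 1000
  = 21650 * 5.4 / 1000
  = 116910 / 1000
  = 116.91 kW


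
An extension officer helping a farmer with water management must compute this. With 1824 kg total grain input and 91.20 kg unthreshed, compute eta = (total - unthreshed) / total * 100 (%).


eta = (total - unthreshed) / total * 100
    = (1824 - 91.20) / 1824 * 100
    = 1732.80 / 1824 * 100
    = 95%


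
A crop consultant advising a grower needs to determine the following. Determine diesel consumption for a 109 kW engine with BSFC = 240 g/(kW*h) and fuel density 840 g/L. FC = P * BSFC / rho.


FC = P * BSFC / rho_fuel
   = 109 * 240 / 840
   = 26160 / 840
   = 31.14 L/h


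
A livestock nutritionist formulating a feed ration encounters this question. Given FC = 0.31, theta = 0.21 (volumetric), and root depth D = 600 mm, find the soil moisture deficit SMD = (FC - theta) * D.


SMD = (FC - theta) * D
    = (0.31 - 0.21) * 600
    = 0.100 * 600
    = 60 mm


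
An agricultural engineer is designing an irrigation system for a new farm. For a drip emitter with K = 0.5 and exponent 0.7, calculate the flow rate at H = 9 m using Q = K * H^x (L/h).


Q = K * H^x
  = 0.5 * 9^0.7
  = 0.5 * 4.6555
  = 2.33 L/h


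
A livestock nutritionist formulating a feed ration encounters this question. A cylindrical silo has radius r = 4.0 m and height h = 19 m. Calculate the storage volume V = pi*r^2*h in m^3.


V = pi * r^2 * h
  = pi * 4.0^2 * 19
  = pi * 16 * 19
  = 955.04 m^3


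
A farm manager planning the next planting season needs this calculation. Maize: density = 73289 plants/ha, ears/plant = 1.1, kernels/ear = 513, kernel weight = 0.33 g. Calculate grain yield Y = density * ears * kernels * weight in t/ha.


Y = density * ears * kernels * kw
  = 73289 * 1.1 * 513 * 0.33 g/ha
  = 13647804.29 g/ha
  = 13647.80 kg/ha = 13.65 t/ha


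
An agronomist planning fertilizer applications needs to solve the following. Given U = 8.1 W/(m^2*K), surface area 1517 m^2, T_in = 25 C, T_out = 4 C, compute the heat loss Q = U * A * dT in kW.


dT = 25 - (4) = 21 K
Q = U * A * dT
  = 8.1 * 1517 * 21
  = 258041.70 W = 258.04 kW


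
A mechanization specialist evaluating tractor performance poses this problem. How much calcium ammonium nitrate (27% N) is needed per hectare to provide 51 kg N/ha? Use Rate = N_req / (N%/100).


Rate = N_required / (N_content / 100)
     = 51 / (27 / 100)
     = 51 / 0.27
     = 188.89 kg/ha


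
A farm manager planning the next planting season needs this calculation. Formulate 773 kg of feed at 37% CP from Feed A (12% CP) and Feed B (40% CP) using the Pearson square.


parts_A = CP_b - target = 40 - 37 = 3
parts_B = target - CP_a = 37 - 12 = 25
total_parts = 3 + 25 = 28
Feed A = 773 * 3 / 28 = 82.82 kg
Feed B = 773 * 25 / 28 = 690.18 kg

82.82 kg


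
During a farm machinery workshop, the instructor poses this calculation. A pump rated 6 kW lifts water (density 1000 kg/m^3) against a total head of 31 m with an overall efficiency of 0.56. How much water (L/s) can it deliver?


Q = (P * 1000 * eta) / (rho * g * H)
  = (6 * 1000 * 0.56) / (1000 * 9.81 * 31)
  = 3360 / 304110
  = 0.01105 m^3/s = 11.05 L/s


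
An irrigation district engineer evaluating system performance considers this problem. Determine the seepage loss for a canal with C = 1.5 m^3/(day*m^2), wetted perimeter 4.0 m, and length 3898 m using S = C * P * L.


S = C * P * L
  = 1.5 * 4.0 * 3898
  = 23388 m^3/day


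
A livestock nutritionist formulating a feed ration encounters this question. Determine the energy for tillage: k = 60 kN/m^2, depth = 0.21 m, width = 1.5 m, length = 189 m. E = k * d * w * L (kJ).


E = k * d * w * L
  = 60 * 0.21 * 1.5 * 189
  = 3572.10 kJ


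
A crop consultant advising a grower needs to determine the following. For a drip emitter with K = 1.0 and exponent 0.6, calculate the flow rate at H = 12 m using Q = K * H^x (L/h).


Q = K * H^x
  = 1.0 * 12^0.6
  = 1.0 * 4.4413
  = 4.44 L/h


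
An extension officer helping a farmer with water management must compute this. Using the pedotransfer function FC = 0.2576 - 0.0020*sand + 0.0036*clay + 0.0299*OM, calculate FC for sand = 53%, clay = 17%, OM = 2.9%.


FC = 0.2576 - 0.0020*53 + 0.0036*17 + 0.0299*2.9
   = 0.2576 - 0.1060 + 0.0612 + 0.0867
   = 0.2995


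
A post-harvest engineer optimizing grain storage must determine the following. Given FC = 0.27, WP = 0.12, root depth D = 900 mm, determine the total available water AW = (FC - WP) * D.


AW = (FC - WP) * D
   = (0.27 - 0.12) * 900
   = 0.15 * 900
   = 135 mm


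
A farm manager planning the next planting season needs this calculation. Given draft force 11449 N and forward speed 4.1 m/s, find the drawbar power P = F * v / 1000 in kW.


P = F * v / 1000
  = 11449 * 4.1 / 1000
  = 46940.90 / 1000
  = 46.94 kW


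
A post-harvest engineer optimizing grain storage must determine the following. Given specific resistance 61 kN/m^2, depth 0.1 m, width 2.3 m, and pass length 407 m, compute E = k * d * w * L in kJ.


E = k * d * w * L
  = 61 * 0.1 * 2.3 * 407
  = 5710.21 kJ


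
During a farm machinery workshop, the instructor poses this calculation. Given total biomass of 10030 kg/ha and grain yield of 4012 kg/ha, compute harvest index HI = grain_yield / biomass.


HI = grain_yield / biomass
   = 4012 / 10030
   = 0.40


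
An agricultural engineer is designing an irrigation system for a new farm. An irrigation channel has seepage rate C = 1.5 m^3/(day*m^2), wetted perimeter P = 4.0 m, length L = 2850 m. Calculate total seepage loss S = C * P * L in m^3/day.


S = C * P * L
  = 1.5 * 4.0 * 2850
  = 17100 m^3/day


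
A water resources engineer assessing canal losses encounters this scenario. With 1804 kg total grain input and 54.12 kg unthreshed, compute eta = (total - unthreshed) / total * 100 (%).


eta = (total - unthreshed) / total * 100
    = (1804 - 54.12) / 1804 * 100
    = 1749.88 / 1804 * 100
    = 97%


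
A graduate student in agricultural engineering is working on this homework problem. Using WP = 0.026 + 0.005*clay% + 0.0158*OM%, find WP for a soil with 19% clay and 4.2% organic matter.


WP = 0.026 + 0.005*19 + 0.0158*4.2
   = 0.026 + 0.0950 + 0.0664
   = 0.1874


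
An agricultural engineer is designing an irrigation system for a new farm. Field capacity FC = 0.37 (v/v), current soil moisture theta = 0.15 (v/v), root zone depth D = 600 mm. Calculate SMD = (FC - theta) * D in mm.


SMD = (FC - theta) * D
    = (0.37 - 0.15) * 600
    = 0.220 * 600
    = 132 mm


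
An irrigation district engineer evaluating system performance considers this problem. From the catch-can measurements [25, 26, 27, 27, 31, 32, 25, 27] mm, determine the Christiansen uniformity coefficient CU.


xbar = 220 / 8 = 27.500
sum|xi - xbar| = 16
CU = 100 * (1 - 16 / (8 * 27.500))
   = 100 * (1 - 0.0727)
   = 92.73%


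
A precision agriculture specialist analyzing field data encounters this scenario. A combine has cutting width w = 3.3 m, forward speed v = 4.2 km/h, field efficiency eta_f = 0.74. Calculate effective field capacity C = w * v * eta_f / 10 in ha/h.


C = w * v * eta_f / 10
  = 3.3 * 4.2 * 0.74 / 10
  = 10.26 / 10
  = 1.03 ha/h


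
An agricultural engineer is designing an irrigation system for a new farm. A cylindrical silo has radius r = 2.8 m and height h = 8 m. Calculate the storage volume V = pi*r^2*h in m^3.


V = pi * r^2 * h
  = pi * 2.8^2 * 8
  = pi * 7.84 * 8
  = 197.04 m^3


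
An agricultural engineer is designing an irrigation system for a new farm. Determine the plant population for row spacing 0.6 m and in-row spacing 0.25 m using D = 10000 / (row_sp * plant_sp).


D = 10000 / (row_sp * plant_sp)
  = 10000 / (0.6 * 0.25)
  = 10000 / 0.1500
  = 66666.67 plants/ha


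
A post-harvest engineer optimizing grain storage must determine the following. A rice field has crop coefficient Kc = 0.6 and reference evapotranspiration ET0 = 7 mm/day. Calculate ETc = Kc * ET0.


ETc = Kc * ET0
    = 0.6 * 7
    = 4.20 mm/day


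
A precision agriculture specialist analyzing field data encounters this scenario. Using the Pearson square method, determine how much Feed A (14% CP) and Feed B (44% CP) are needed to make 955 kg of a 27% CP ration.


parts_A = CP_b - target = 44 - 27 = 17
parts_B = target - CP_a = 27 - 14 = 13
total_parts = 17 + 13 = 30
Feed A = 955 * 17 / 30 = 541.17 kg
Feed B = 955 * 13 / 30 = 413.83 kg

541.17 kg


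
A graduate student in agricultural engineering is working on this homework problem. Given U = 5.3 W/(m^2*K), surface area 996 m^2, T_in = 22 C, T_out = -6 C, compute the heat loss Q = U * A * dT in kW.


dT = 22 - (-6) = 28 K
Q = U * A * dT
  = 5.3 * 996 * 28
  = 147806.40 W = 147.81 kW


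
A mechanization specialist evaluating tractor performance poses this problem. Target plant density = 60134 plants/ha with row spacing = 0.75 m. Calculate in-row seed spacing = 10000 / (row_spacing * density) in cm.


spacing = 10000 / (row_sp * density)
        = 10000 / (0.75 * 60134)
        = 10000 / 45100.50
        = 0.22173 m = 22.17 cm


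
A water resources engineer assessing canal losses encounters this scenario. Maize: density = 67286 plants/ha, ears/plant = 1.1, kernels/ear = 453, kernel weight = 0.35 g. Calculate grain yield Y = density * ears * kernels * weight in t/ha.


Y = density * ears * kernels * kw
  = 67286 * 1.1 * 453 * 0.35 g/ha
  = 11735014.83 g/ha
  = 11735.01 kg/ha = 11.74 t/ha


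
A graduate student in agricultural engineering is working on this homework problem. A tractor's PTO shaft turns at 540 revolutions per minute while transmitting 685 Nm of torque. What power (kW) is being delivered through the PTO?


P = 2*pi*n*T / 60000
  = 2*pi * 540 * 685 / 60000
  = 2324150.25 / 60000
  = 38.74 kW


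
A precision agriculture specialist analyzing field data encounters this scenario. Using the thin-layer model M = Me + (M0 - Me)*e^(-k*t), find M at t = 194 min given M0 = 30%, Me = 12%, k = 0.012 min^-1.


M = Me + (M0 - Me) * e^(-k*t)
  = 12 + (30 - 12) * e^(-0.012*194)
  = 12 + 18 * e^(-2.328)
  = 12 + 18 * 0.09749
  = 12 + 1.7548
  = 13.75%


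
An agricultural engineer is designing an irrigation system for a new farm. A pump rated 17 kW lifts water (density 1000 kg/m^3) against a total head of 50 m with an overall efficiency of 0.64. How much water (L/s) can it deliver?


Q = (P * 1000 * eta) / (rho * g * H)
  = (17 * 1000 * 0.64) / (1000 * 9.81 * 50)
  = 10880 / 490500
  = 0.02218 m^3/s = 22.18 L/s


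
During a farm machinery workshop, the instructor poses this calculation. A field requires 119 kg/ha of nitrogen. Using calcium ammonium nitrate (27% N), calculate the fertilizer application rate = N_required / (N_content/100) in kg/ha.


Rate = N_required / (N_content / 100)
     = 119 / (27 / 100)
     = 119 / 0.27
     = 440.74 kg/ha


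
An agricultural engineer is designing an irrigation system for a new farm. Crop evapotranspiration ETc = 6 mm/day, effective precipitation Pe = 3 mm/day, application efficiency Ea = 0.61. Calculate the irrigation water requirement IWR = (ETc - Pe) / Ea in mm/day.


IWR = (ETc - Pe) / Ea
    = (6 - 3) / 0.61
    = 3 / 0.61
    = 4.92 mm/day


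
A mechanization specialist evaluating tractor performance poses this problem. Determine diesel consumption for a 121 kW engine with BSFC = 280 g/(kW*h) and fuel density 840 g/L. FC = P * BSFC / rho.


FC = P * BSFC / rho_fuel
   = 121 * 280 / 840
   = 33880 / 840
   = 40.33 L/h


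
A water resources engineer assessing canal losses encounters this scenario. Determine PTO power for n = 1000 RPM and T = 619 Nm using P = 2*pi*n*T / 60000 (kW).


P = 2*pi*n*T / 60000
  = 2*pi * 1000 * 619 / 60000
  = 3889291.71 / 60000
  = 64.82 kW


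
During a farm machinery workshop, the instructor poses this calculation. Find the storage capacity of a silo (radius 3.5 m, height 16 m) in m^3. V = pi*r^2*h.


V = pi * r^2 * h
  = pi * 3.5^2 * 16
  = pi * 12.25 * 16
  = 615.75 m^3


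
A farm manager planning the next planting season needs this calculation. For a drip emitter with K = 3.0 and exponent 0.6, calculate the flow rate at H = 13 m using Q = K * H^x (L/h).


Q = K * H^x
  = 3.0 * 13^0.6
  = 3.0 * 4.6598
  = 13.98 L/h


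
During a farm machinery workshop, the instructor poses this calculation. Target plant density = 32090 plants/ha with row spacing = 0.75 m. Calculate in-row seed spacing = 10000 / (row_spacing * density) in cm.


spacing = 10000 / (row_sp * density)
        = 10000 / (0.75 * 32090)
        = 10000 / 24067.50
        = 0.41550 m = 41.55 cm


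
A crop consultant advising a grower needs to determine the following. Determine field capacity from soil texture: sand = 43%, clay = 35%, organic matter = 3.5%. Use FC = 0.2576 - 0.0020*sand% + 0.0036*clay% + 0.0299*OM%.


FC = 0.2576 - 0.0020*43 + 0.0036*35 + 0.0299*3.5
   = 0.2576 - 0.0860 + 0.1260 + 0.1047
   = 0.4023


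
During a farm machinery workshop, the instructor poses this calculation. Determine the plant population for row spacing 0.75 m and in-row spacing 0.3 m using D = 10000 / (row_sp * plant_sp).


D = 10000 / (row_sp * plant_sp)
  = 10000 / (0.75 * 0.3)
  = 10000 / 0.2250
  = 44444.44 plants/ha


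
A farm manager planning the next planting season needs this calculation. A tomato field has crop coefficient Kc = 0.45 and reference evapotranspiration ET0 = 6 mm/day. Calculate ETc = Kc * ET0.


ETc = Kc * ET0
    = 0.45 * 6
    = 2.70 mm/day


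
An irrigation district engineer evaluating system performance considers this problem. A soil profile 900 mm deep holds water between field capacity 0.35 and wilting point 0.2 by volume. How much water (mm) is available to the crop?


AW = (FC - WP) * D
   = (0.35 - 0.2) * 900
   = 0.15 * 900
   = 135 mm


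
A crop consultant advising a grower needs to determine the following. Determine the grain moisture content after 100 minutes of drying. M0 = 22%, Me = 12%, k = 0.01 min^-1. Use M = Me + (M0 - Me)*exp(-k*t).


M = Me + (M0 - Me) * e^(-k*t)
  = 12 + (22 - 12) * e^(-0.01*100)
  = 12 + 10 * e^(-1)
  = 12 + 10 * 0.36788
  = 12 + 3.6788
  = 15.68%


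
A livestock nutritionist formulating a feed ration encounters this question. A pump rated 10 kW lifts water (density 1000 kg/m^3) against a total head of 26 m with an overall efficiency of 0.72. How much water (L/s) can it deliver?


Q = (P * 1000 * eta) / (rho * g * H)
  = (10 * 1000 * 0.72) / (1000 * 9.81 * 26)
  = 7200 / 255060
  = 0.02823 m^3/s = 28.23 L/s


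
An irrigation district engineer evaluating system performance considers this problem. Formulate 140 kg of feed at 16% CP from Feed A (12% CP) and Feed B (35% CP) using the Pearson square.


parts_A = CP_b - target = 35 - 16 = 19
parts_B = target - CP_a = 16 - 12 = 4
total_parts = 19 + 4 = 23
Feed A = 140 * 19 / 23 = 115.65 kg
Feed B = 140 * 4 / 23 = 24.35 kg

115.65 kg


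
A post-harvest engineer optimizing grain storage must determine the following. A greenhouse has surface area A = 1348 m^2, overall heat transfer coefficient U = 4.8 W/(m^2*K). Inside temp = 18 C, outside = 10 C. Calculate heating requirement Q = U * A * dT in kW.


dT = 18 - (10) = 8 K
Q = U * A * dT
  = 4.8 * 1348 * 8
  = 51763.20 W = 51.76 kW


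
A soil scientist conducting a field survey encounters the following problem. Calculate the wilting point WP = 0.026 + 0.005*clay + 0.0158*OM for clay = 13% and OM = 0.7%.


WP = 0.026 + 0.005*13 + 0.0158*0.7
   = 0.026 + 0.0650 + 0.0111
   = 0.1021


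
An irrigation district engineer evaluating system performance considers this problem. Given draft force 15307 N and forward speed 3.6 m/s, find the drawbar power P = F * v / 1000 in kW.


P = F * v / 1000
  = 15307 * 3.6 / 1000
  = 55105.20 / 1000
  = 55.11 kW


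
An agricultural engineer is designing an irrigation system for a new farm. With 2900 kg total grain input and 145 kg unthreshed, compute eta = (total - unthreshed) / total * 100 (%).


eta = (total - unthreshed) / total * 100
    = (2900 - 145) / 2900 * 100
    = 2755 / 2900 * 100
    = 95%


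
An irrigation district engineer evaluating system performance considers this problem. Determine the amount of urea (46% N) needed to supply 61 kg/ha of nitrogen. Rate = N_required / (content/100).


Rate = N_required / (N_content / 100)
     = 61 / (46 / 100)
     = 61 / 0.46
     = 132.61 kg/ha


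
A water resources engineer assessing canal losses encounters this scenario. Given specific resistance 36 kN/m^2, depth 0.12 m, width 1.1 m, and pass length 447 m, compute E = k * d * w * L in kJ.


E = k * d * w * L
  = 36 * 0.12 * 1.1 * 447
  = 2124.14 kJ


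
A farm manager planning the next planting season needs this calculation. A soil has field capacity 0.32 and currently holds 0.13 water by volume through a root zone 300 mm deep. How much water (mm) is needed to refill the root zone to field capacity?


SMD = (FC - theta) * D
    = (0.32 - 0.13) * 300
    = 0.190 * 300
    = 57 mm


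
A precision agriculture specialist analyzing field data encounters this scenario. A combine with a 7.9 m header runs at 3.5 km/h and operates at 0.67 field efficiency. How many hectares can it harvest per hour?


C = w * v * eta_f / 10
  = 7.9 * 3.5 * 0.67 / 10
  = 18.53 / 10
  = 1.85 ha/h


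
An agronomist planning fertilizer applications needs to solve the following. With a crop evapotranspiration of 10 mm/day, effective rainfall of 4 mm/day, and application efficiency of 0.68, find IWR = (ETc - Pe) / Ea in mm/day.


IWR = (ETc - Pe) / Ea
    = (10 - 4) / 0.68
    = 6 / 0.68
    = 8.82 mm/day


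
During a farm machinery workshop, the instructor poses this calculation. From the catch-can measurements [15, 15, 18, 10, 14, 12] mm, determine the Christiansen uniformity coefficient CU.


xbar = 84 / 6 = 14
sum|xi - xbar| = 12
CU = 100 * (1 - 12 / (6 * 14))
   = 100 * (1 - 0.1429)
   = 85.71%


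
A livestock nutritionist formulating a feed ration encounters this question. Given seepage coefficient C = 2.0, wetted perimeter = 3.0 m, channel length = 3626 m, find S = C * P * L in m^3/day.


S = C * P * L
  = 2.0 * 3.0 * 3626
  = 21756 m^3/day


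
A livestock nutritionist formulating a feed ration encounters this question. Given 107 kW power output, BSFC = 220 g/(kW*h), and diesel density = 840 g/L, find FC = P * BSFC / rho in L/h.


FC = P * BSFC / rho_fuel
   = 107 * 220 / 840
   = 23540 / 840
   = 28.02 L/h
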